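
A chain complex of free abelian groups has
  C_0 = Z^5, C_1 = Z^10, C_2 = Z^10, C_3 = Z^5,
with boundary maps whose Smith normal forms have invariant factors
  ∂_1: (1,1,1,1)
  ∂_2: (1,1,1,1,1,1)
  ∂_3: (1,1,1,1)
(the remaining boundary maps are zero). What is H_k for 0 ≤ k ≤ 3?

H_0 = Z,  H_1 = 0,  H_2 = 0,  H_3 = Z.

H_0: b_0 = 5 − 0 − 4 = 1; torsion from ∂_1 factors > 1: none. So H_0 = Z.
H_1: b_1 = 10 − 4 − 6 = 0; torsion from ∂_2 factors > 1: none. So H_1 = 0.
H_2: b_2 = 10 − 6 − 4 = 0; torsion from ∂_3 factors > 1: none. So H_2 = 0.
H_3: b_3 = 5 − 4 − 0 = 1; torsion from ∂_4 factors > 1: none. So H_3 = Z.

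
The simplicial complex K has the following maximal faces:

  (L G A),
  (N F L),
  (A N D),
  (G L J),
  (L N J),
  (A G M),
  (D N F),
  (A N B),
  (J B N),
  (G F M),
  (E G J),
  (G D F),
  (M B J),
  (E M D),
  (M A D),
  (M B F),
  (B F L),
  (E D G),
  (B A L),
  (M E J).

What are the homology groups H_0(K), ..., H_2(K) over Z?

Fix the vertex order A < B < D < E < F < G < J < L < M < N and write every simplex with vertices in increasing order. Then dim K = 2 and the simplices of K are:

  0-simplices (10): A, B, D, E, F, G, J, L, M, N
  1-simplices (30): AB, AD, AG, AL, AM, AN, BF, BJ, BL, BM, BN, DE, DF, DG, DM, DN, EG, EJ, EM, FG, FL, FM, FN, GJ, GL, GM, JL, JM, JN, LN
  2-simplices (20): ABL, ABN, ADM, ADN, AGL, AGM, BFL, BFM, BJM, BJN, DEG, DEM, DFG, DFN, EGJ, EJM, FGM, FLN, GJL, JLN

Hence C_0 ≅ Z^10, C_1 ≅ Z^30, C_2 ≅ Z^20.

Boundary ∂_1: C_1 → C_0 sends each edge [p,q] (with p < q) to q − p. For instance
  ∂GM = M − G.
As a 10×30 matrix over Z this has rank 9, with invariant factors (1,1,1,1,1,1,1,1,1).

∂_2: C_2 → C_1 maps a triangle to the signed sum of its edges. For instance
  ∂BJM = JM − BM + BJ,
  ∂ADM = DM − AM + AD.
As a 30×20 matrix over Z this has rank 20, with invariant factors (1,1,1,1,1,1,1,1,1,1,1,1,1,1,1,1,1,1,1,2).

From H_k ≅ ker(∂_k) / im(∂_{k+1}) we obtain:

  H_0: rank C_0 − rank ∂_1 = 10 − 9 = 1, and the invariant factors of ∂_1 are all 1, so H_0 = Z.
  H_1: rank ker ∂_1 − rank ∂_2 = (30 − 9) − 20 = 1, and ∂_2 has invariant factor 2 > 1, so H_1 = Z ⊕ Z_2.
  H_2: rank ker ∂_2 − rank ∂_3 = (20 − 20) − 0 = 0, and there is no ∂_3, so H_2 = 0.

As a check, the Euler characteristic is 10 − 30 + 20 = 0, which agrees with 1 − 1 + 0 = 0.

H_0 ≅ Z,  H_1 ≅ Z ⊕ Z_2,  H_2 = 0.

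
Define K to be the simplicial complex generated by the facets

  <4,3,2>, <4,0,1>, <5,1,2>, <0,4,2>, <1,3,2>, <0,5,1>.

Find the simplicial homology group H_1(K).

Order the vertices as 0 < 1 < 2 < 3 < 4 < 5. Listing each simplex with vertices in this order, K has dimension 2 with simplices:

  0-simplices (6): [0], [1], [2], [3], [4], [5]
  1-simplices (12): [0,1], [0,2], [0,4], [0,5], [1,2], [1,3], [1,4], [1,5], [2,3], [2,4], [2,5], [3,4]
  2-simplices (6): [0,1,4], [0,1,5], [0,2,4], [1,2,3], [1,2,5], [2,3,4]

Hence C_0 ≅ Z^6, C_1 ≅ Z^12, C_2 ≅ Z^6.

Boundary ∂_1: C_1 → C_0 maps an edge to its endpoints' difference, ∂[p,q] = q − p. For instance
  ∂[1,2] = [2] − [1].
This gives a 6×12 integer matrix of rank 5; reducing to Smith normal form yields diagonal entries (1,1,1,1,1).

The boundary map ∂_2: C_2 → C_1 sends each 2-simplex [p,q,r] to [q,r] − [p,r] + [p,q]. For instance
  ∂[0,1,5] = [1,5] − [0,5] + [0,1],
  ∂[0,1,4] = [1,4] − [0,4] + [0,1].
As a 12×6 matrix over Z this has rank 6, with invariant factors (1,1,1,1,1,1).

Reading off H_k = ker ∂_k / im ∂_{k+1}:

  H_1: rank ker ∂_1 − rank ∂_2 = (12 − 5) − 6 = 1, and the invariant factors of ∂_2 are all 1, so H_1 ≅ Z.

H_1 = Z.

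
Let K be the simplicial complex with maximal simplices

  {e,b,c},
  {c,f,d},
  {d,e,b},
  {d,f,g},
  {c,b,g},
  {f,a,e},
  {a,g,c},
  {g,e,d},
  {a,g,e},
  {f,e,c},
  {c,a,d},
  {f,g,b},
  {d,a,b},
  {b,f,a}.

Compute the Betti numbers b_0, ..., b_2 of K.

We work with the vertex ordering a < b < c < d < e < f < g. The simplices of K, each written with vertices in increasing order, are:

  0-simplices (7): a, b, c, d, e, f, g
  1-simplices (21): ab, ac, ad, ae, af, ag, bc, bd, be, bf, bg, cd, ce, cf, cg, de, df, dg, ef, eg, fg
  2-simplices (14): abd, abf, acd, acg, aef, aeg, bce, bcg, bde, bfg, cdf, cef, deg, dfg

so the chain groups are C_0 ≅ Z^7, C_1 ≅ Z^21, C_2 ≅ Z^14.

The boundary map ∂_1: C_1 → C_0 is given by ∂[p,q] = [q] − [p]. For instance
  ∂af = f − a.
The resulting 7×21 matrix has rank 6, and its Smith normal form has invariant factors (1,1,1,1,1,1).

The boundary map ∂_2: C_2 → C_1 maps a triangle to the signed sum of its edges. For instance
  ∂abf = bf − af + ab,
  ∂aeg = eg − ag + ae.
The resulting 21×14 matrix has rank 13, and its Smith normal form has invariant factors (1,1,1,1,1,1,1,1,1,1,1,1,1).

Reading off H_k = ker ∂_k / im ∂_{k+1}:

  H_0: rank C_0 − rank ∂_1 = 7 − 6 = 1, and the invariant factors of ∂_1 are all 1, so H_0 ≅ Z.
  H_1: rank ker ∂_1 − rank ∂_2 = (21 − 6) − 13 = 2, and the invariant factors of ∂_2 are all 1, so H_1 ≅ Z^2.
  H_2: rank ker ∂_2 − rank ∂_3 = (14 − 13) − 0 = 1, and there is no ∂_3, so H_2 ≅ Z.

Hence the Betti numbers are b_0 = 1, b_1 = 2, b_2 = 1.

b_0 = 1, b_1 = 2, b_2 = 1.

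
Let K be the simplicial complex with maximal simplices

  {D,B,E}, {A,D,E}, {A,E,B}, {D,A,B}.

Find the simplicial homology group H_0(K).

Order the vertices as A < B < D < E. Listing each simplex with vertices in this order, K has dimension 2 with simplices:

  0-simplices (4): A, B, D, E
  1-simplices (6): AB, AD, AE, BD, BE, DE
  2-simplices (4): ABD, ABE, ADE, BDE

Hence C_0 ≅ Z^4, C_1 ≅ Z^6, C_2 ≅ Z^4.

Boundary ∂_1: C_1 → C_0 maps an edge to its endpoints' difference, ∂[p,q] = q − p.
As a 4×6 matrix over Z this has rank 3, with invariant factors (1,1,1).

Boundary ∂_2: C_2 → C_1 acts by ∂[p,q,r] = [q,r] − [p,r] + [p,q]. For instance
  ∂ADE = DE − AE + AD,
  ∂ABE = BE − AE + AB.
This gives a 6×4 integer matrix of rank 3; reducing to Smith normal form yields diagonal entries (1,1,1).

Computing H_k = (kernel of ∂_k) / (image of ∂_{k+1}):

  H_0: rank C_0 − rank ∂_1 = 4 − 3 = 1, and the invariant factors of ∂_1 are all 1, so H_0 ≅ Z.

H_0 = Z.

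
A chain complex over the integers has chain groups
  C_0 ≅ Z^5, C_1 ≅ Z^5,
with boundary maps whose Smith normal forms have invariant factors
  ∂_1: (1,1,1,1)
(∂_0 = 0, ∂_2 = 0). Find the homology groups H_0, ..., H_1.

H_0 ≅ Z,  H_1 ≅ Z.

H_0: b_0 = 5 − 0 − 4 = 1; torsion from ∂_1 factors > 1: none. So H_0 ≅ Z.
H_1: b_1 = 5 − 4 − 0 = 1; torsion from ∂_2 factors > 1: none. So H_1 ≅ Z.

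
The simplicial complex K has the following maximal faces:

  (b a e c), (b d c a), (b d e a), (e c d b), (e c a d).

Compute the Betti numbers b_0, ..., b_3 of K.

Take the total order a < b < c < d < e on the vertex set. Then K (dimension 3) consists of the simplices:

  0-simplices (5): a, b, c, d, e
  1-simplices (10): ab, ac, ad, ae, bc, bd, be, cd, ce, de
  2-simplices (10): abc, abd, abe, acd, ace, ade, bcd, bce, bde, cde
  3-simplices (5): abcd, abce, abde, acde, bcde

giving chain groups C_0 ≅ Z^5, C_1 ≅ Z^10, C_2 ≅ Z^10, C_3 ≅ Z^5.

The boundary map ∂_1: C_1 → C_0 sends each edge [p,q] (with p < q) to q − p. For instance
  ∂ae = e − a.
The 5×10 boundary matrix has rank 4 and Smith normal form diag(1,1,1,1).

The boundary map ∂_2: C_2 → C_1 maps a triangle to the signed sum of its edges. For instance
  ∂ade = de − ae + ad,
  ∂bce = ce − be + bc.
This gives a 10×10 integer matrix of rank 6; reducing to Smith normal form yields diagonal entries (1,1,1,1,1,1).

∂_3: C_3 → C_2 sends each 3-simplex σ to the alternating sum Σ_i (−1)^i (σ with its i-th vertex removed). For instance
  ∂bcde = cde − bde + bce − bcd,
  ∂acde = cde − ade + ace − acd.
This gives a 10×5 integer matrix of rank 4; reducing to Smith normal form yields diagonal entries (1,1,1,1).

Computing H_k = (kernel of ∂_k) / (image of ∂_{k+1}):

  H_0: rank C_0 − rank ∂_1 = 5 − 4 = 1, and the invariant factors of ∂_1 are all 1, so H_0 = Z.
  H_1: rank ker ∂_1 − rank ∂_2 = (10 − 4) − 6 = 0, and the invariant factors of ∂_2 are all 1, so H_1 = 0.
  H_2: rank ker ∂_2 − rank ∂_3 = (10 − 6) − 4 = 0, and the invariant factors of ∂_3 are all 1, so H_2 = 0.
  H_3: rank ker ∂_3 − rank ∂_4 = (5 − 4) − 0 = 1, and there is no ∂_4, so H_3 = Z.

(K is a triangulation of the 3-sphere S^3.)

Hence the Betti numbers are b_0 = 1, b_1 = 0, b_2 = 0, b_3 = 1.

b_0 = 1, b_1 = 0, b_2 = 0, b_3 = 1.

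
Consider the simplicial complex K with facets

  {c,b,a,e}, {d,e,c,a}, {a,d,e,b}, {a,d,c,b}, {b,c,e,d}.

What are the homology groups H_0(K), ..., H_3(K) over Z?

H_0 ≅ Z,  H_1 = 0,  H_2 = 0,  H_3 ≅ Z.

We work with the vertex ordering a < b < c < d < e. The simplices of K, each written with vertices in increasing order, are:

  0-simplices (5): a, b, c, d, e
  1-simplices (10): ab, ac, ad, ae, bc, bd, be, cd, ce, de
  2-simplices (10): abc, abd, abe, acd, ace, ade, bcd, bce, bde, cde
  3-simplices (5): abcd, abce, abde, acde, bcde

giving chain groups C_0 ≅ Z^5, C_1 ≅ Z^10, C_2 ≅ Z^10, C_3 ≅ Z^5.

Boundary ∂_1: C_1 → C_0 is given by ∂[p,q] = [q] − [p]. For instance
  ∂cd = d − c.
This gives a 5×10 integer matrix of rank 4; reducing to Smith normal form yields diagonal entries (1,1,1,1).

∂_2: C_2 → C_1 maps a triangle to the signed sum of its edges. For instance
  ∂cde = de − ce + cd,
  ∂ace = ce − ae + ac.
This gives a 10×10 integer matrix of rank 6; reducing to Smith normal form yields diagonal entries (1,1,1,1,1,1).

Boundary ∂_3: C_3 → C_2 sends each 3-simplex σ to the alternating sum Σ_i (−1)^i (σ with its i-th vertex removed). For instance
  ∂bcde = cde − bde + bce − bcd,
  ∂abde = bde − ade + abe − abd.
The 10×5 boundary matrix has rank 4 and Smith normal form diag(1,1,1,1).

Computing H_k = (kernel of ∂_k) / (image of ∂_{k+1}):

  H_0: rank C_0 − rank ∂_1 = 5 − 4 = 1, and the invariant factors of ∂_1 are all 1, so H_0 ≅ Z.
  H_1: rank ker ∂_1 − rank ∂_2 = (10 − 4) − 6 = 0, and the invariant factors of ∂_2 are all 1, so H_1 ≅ 0.
  H_2: rank ker ∂_2 − rank ∂_3 = (10 − 6) − 4 = 0, and the invariant factors of ∂_3 are all 1, so H_2 ≅ 0.
  H_3: rank ker ∂_3 − rank ∂_4 = (5 − 4) − 0 = 1, and there is no ∂_4, so H_3 ≅ Z.

As a check, the Euler characteristic is 5 − 10 + 10 − 5 = 0, which agrees with 1 − 0 + 0 − 1 = 0.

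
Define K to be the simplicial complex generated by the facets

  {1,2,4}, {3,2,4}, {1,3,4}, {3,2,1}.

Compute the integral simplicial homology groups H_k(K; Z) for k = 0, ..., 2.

K has 4 vertices, 6 edges, 4 triangles.
rank ∂_0 = 0, rank ∂_1 = 3 ⇒ b_0 = 4 − 0 − 3 = 1; all invariant factors of ∂_1 are 1 so no torsion. So H_0 = Z.
rank ∂_1 = 3, rank ∂_2 = 3 ⇒ b_1 = 6 − 3 − 3 = 0; all invariant factors of ∂_2 are 1 so no torsion. So H_1 = 0.
rank ∂_2 = 3, rank ∂_3 = 0 ⇒ b_2 = 4 − 3 − 0 = 1. So H_2 = Z.

H_0 ≅ Z,  H_1 = 0,  H_2 ≅ Z.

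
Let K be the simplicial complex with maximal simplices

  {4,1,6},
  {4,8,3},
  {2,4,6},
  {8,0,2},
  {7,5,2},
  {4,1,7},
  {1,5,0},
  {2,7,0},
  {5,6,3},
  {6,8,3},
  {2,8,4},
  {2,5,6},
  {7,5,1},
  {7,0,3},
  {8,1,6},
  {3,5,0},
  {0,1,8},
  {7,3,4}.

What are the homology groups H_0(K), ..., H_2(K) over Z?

H_0 = Z,  H_1 = Z ⊕ Z/2,  H_2 = 0.

Take the total order 0 < 1 < 2 < 3 < 4 < 5 < 6 < 7 < 8 on the vertex set. Then K (dimension 2) consists of the simplices:

  0-simplices (9): [0], [1], [2], [3], [4], [5], [6], [7], [8]
  1-simplices (27): (27 of them)
  2-simplices (18): [0,1,5], [0,1,8], [0,2,7], [0,2,8], [0,3,5], [0,3,7], [1,4,6], [1,4,7], [1,5,7], [1,6,8], [2,4,6], [2,4,8], [2,5,6], [2,5,7], [3,4,7], [3,4,8], [3,5,6], [3,6,8]

giving chain groups C_0 ≅ Z^9, C_1 ≅ Z^27, C_2 ≅ Z^18.

Boundary ∂_1: C_1 → C_0 is given by ∂[p,q] = [q] − [p].
The 9×27 boundary matrix has rank 8 and Smith normal form diag(1,1,1,1,1,1,1,1).

The boundary map ∂_2: C_2 → C_1 acts by ∂[p,q,r] = [q,r] − [p,r] + [p,q]. For instance
  ∂[3,4,8] = [4,8] − [3,8] + [3,4],
  ∂[1,6,8] = [6,8] − [1,8] + [1,6].
This gives a 27×18 integer matrix of rank 18; reducing to Smith normal form yields diagonal entries (1,1,1,1,1,1,1,1,1,1,1,1,1,1,1,1,1,2).

From H_k ≅ ker(∂_k) / im(∂_{k+1}) we obtain:

  H_0: rank C_0 − rank ∂_1 = 9 − 8 = 1, and the invariant factors of ∂_1 are all 1, so H_0 ≅ Z.
  H_1: rank ker ∂_1 − rank ∂_2 = (27 − 8) − 18 = 1, and ∂_2 has invariant factor 2 > 1, so H_1 ≅ Z ⊕ Z/2.
  H_2: rank ker ∂_2 − rank ∂_3 = (18 − 18) − 0 = 0, and there is no ∂_3, so H_2 ≅ 0.

As a check, the Euler characteristic is 9 − 27 + 18 = 0, which agrees with 1 − 1 + 0 = 0.
(K is a triangulation of the Klein bottle.)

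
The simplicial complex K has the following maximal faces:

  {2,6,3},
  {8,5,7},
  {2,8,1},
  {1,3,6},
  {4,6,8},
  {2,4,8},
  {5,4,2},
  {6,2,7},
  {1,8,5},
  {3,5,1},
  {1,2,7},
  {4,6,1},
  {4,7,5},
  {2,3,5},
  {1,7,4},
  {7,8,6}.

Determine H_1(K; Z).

We work with the vertex ordering 1 < 2 < 3 < 4 < 5 < 6 < 7 < 8. The simplices of K, each written with vertices in increasing order, are:

  0-simplices (8): [1], [2], [3], [4], [5], [6], [7], [8]
  1-simplices (24): (24 of them)
  2-simplices (16): [1,2,7], [1,2,8], [1,3,5], [1,3,6], [1,4,6], [1,4,7], [1,5,8], [2,3,5], [2,3,6], [2,4,5], [2,4,8], [2,6,7], [4,5,7], [4,6,8], [5,7,8], [6,7,8]

Hence C_0 ≅ Z^8, C_1 ≅ Z^24, C_2 ≅ Z^16.

Boundary ∂_1: C_1 → C_0 sends each edge [p,q] (with p < q) to q − p. For instance
  ∂[1,8] = [8] − [1].
The resulting 8×24 matrix has rank 7, and its Smith normal form has invariant factors (1,1,1,1,1,1,1).

Boundary ∂_2: C_2 → C_1 sends each 2-simplex [p,q,r] to [q,r] − [p,r] + [p,q]. For instance
  ∂[1,4,7] = [4,7] − [1,7] + [1,4],
  ∂[4,5,7] = [5,7] − [4,7] + [4,5].
The 24×16 boundary matrix has rank 15 and Smith normal form diag(1,1,1,1,1,1,1,1,1,1,1,1,1,1,1).

From H_k ≅ ker(∂_k) / im(∂_{k+1}) we obtain:

  H_1: rank ker ∂_1 − rank ∂_2 = (24 − 7) − 15 = 2, and the invariant factors of ∂_2 are all 1, so H_1 = Z^2.

H_1 = Z^2.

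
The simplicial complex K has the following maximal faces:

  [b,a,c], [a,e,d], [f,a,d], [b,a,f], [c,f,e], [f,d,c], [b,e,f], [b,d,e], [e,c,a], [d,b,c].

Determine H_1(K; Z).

Fix the vertex order a < b < c < d < e < f and write every simplex with vertices in increasing order. Then dim K = 2 and the simplices of K are:

  0-simplices (6): a, b, c, d, e, f
  1-simplices (15): ab, ac, ad, ae, af, bc, bd, be, bf, cd, ce, cf, de, df, ef
  2-simplices (10): abc, abf, ace, ade, adf, bcd, bde, bef, cdf, cef

giving chain groups C_0 ≅ Z^6, C_1 ≅ Z^15, C_2 ≅ Z^10.

The boundary map ∂_1: C_1 → C_0 sends each edge [p,q] (with p < q) to q − p. For instance
  ∂ae = e − a.
The 6×15 boundary matrix has rank 5 and Smith normal form diag(1,1,1,1,1).

∂_2: C_2 → C_1 sends each 2-simplex [p,q,r] to [q,r] − [p,r] + [p,q]. For instance
  ∂bef = ef − bf + be,
  ∂bde = de − be + bd.
As a 15×10 matrix over Z this has rank 10, with invariant factors (1,1,1,1,1,1,1,1,1,2).

Now H_k = ker ∂_k / im ∂_{k+1}, so:

  H_1: rank ker ∂_1 − rank ∂_2 = (15 − 5) − 10 = 0, and ∂_2 has invariant factor 2 > 1, so H_1 ≅ Z/2.

(K is a triangulation of the real projective plane RP^2.)

H_1 ≅ Z/2.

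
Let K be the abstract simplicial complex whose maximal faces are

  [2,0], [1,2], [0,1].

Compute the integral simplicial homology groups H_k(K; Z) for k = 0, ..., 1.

H_0 = Z,  H_1 = Z.

K has 3 vertices, 3 edges.
rank ∂_0 = 0, rank ∂_1 = 2 ⇒ b_0 = 3 − 0 − 2 = 1; all invariant factors of ∂_1 are 1 so no torsion. So H_0 = Z.
rank ∂_1 = 2, rank ∂_2 = 0 ⇒ b_1 = 3 − 2 − 0 = 1. So H_1 = Z.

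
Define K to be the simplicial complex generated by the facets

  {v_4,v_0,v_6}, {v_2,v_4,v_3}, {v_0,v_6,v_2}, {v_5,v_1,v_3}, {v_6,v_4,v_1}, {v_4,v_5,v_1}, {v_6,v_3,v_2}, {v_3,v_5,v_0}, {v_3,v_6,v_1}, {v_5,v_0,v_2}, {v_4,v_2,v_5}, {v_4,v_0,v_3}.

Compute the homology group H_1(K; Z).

H_1 ≅ Z/2Z.

Fix the vertex order v_0 < v_1 < v_2 < v_3 < v_4 < v_5 < v_6 and write every simplex with vertices in increasing order. Then dim K = 2 and the simplices of K are:

  0-simplices (7): [v_0], [v_1], [v_2], [v_3], [v_4], [v_5], [v_6]
  1-simplices (18): (18 of them)
  2-simplices (12): (12 of them)

so the chain groups are C_0 ≅ Z^7, C_1 ≅ Z^18, C_2 ≅ Z^12.

Boundary ∂_1: C_1 → C_0 is given by ∂[p,q] = [q] − [p]. For instance
  ∂[v_3,v_5] = [v_5] − [v_3].
The resulting 7×18 matrix has rank 6, and its Smith normal form has invariant factors (1,1,1,1,1,1).

The boundary map ∂_2: C_2 → C_1 sends each 2-simplex [p,q,r] to [q,r] − [p,r] + [p,q]. For instance
  ∂[v_2,v_3,v_6] = [v_3,v_6] − [v_2,v_6] + [v_2,v_3],
  ∂[v_0,v_2,v_6] = [v_2,v_6] − [v_0,v_6] + [v_0,v_2].
The 18×12 boundary matrix has rank 12 and Smith normal form diag(1,1,1,1,1,1,1,1,1,1,1,2).

Now H_k = ker ∂_k / im ∂_{k+1}, so:

  H_1: rank ker ∂_1 − rank ∂_2 = (18 − 6) − 12 = 0, and ∂_2 has invariant factor 2 > 1, so H_1 = Z/2Z.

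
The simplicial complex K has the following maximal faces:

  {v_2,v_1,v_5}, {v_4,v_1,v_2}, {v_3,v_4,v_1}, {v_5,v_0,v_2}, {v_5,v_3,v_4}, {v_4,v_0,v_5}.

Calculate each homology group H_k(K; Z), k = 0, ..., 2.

Order the vertices as v_0 < v_1 < v_2 < v_3 < v_4 < v_5. Listing each simplex with vertices in this order, K has dimension 2 with simplices:

  0-simplices (6): [v_0], [v_1], [v_2], [v_3], [v_4], [v_5]
  1-simplices (12): [v_0,v_2], [v_0,v_4], [v_0,v_5], [v_1,v_2], [v_1,v_3], [v_1,v_4], [v_1,v_5], [v_2,v_4], [v_2,v_5], [v_3,v_4], [v_3,v_5], [v_4,v_5]
  2-simplices (6): [v_0,v_2,v_5], [v_0,v_4,v_5], [v_1,v_2,v_4], [v_1,v_2,v_5], [v_1,v_3,v_4], [v_3,v_4,v_5]

so the chain groups are C_0 ≅ Z^6, C_1 ≅ Z^12, C_2 ≅ Z^6.

∂_1: C_1 → C_0 is given by ∂[p,q] = [q] − [p]. For instance
  ∂[v_1,v_5] = [v_5] − [v_1].
As a 6×12 matrix over Z this has rank 5, with invariant factors (1,1,1,1,1).

The boundary map ∂_2: C_2 → C_1 acts by ∂[p,q,r] = [q,r] − [p,r] + [p,q]. For instance
  ∂[v_0,v_4,v_5] = [v_4,v_5] − [v_0,v_5] + [v_0,v_4],
  ∂[v_1,v_2,v_4] = [v_2,v_4] − [v_1,v_4] + [v_1,v_2].
The 12×6 boundary matrix has rank 6 and Smith normal form diag(1,1,1,1,1,1).

Reading off H_k = ker ∂_k / im ∂_{k+1}:

  H_0: rank C_0 − rank ∂_1 = 6 − 5 = 1, and the invariant factors of ∂_1 are all 1, so H_0 ≅ Z.
  H_1: rank ker ∂_1 − rank ∂_2 = (12 − 5) − 6 = 1, and the invariant factors of ∂_2 are all 1, so H_1 ≅ Z.
  H_2: rank ker ∂_2 − rank ∂_3 = (6 − 6) − 0 = 0, and there is no ∂_3, so H_2 ≅ 0.

(K is a triangulation of the cylinder S^1 x I.)

H_0 ≅ Z,  H_1 ≅ Z,  H_2 = 0.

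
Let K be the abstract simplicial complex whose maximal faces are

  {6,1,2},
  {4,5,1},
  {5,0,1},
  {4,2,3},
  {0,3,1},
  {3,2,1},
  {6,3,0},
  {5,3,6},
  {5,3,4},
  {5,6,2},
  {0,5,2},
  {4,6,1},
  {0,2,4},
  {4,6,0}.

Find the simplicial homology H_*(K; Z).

H_0 = Z,  H_1 = Z^2,  H_2 = Z.

Take the total order 0 < 1 < 2 < 3 < 4 < 5 < 6 on the vertex set. Then K (dimension 2) consists of the simplices:

  0-simplices (7): [0], [1], [2], [3], [4], [5], [6]
  1-simplices (21): [0,1], [0,2], [0,3], [0,4], [0,5], [0,6], [1,2], [1,3], [1,4], [1,5], [1,6], [2,3], [2,4], [2,5], [2,6], [3,4], [3,5], [3,6], [4,5], [4,6], [5,6]
  2-simplices (14): [0,1,3], [0,1,5], [0,2,4], [0,2,5], [0,3,6], [0,4,6], [1,2,3], [1,2,6], [1,4,5], [1,4,6], [2,3,4], [2,5,6], [3,4,5], [3,5,6]

Hence C_0 ≅ Z^7, C_1 ≅ Z^21, C_2 ≅ Z^14.

∂_1: C_1 → C_0 maps an edge to its endpoints' difference, ∂[p,q] = q − p. For instance
  ∂[4,6] = [6] − [4].
The 7×21 boundary matrix has rank 6 and Smith normal form diag(1,1,1,1,1,1).

∂_2: C_2 → C_1 sends each 2-simplex [p,q,r] to [q,r] − [p,r] + [p,q]. For instance
  ∂[0,4,6] = [4,6] − [0,6] + [0,4],
  ∂[0,3,6] = [3,6] − [0,6] + [0,3].
As a 21×14 matrix over Z this has rank 13, with invariant factors (1,1,1,1,1,1,1,1,1,1,1,1,1).

Now H_k = ker ∂_k / im ∂_{k+1}, so:

  H_0: rank C_0 − rank ∂_1 = 7 − 6 = 1, and the invariant factors of ∂_1 are all 1, so H_0 ≅ Z.
  H_1: rank ker ∂_1 − rank ∂_2 = (21 − 6) − 13 = 2, and the invariant factors of ∂_2 are all 1, so H_1 ≅ Z^2.
  H_2: rank ker ∂_2 − rank ∂_3 = (14 − 13) − 0 = 1, and there is no ∂_3, so H_2 ≅ Z.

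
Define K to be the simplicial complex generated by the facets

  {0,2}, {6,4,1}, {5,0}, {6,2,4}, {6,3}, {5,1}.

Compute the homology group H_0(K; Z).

H_0 = Z.

K has 7 vertices, 9 edges, 2 triangles.
rank ∂_0 = 0, rank ∂_1 = 6 ⇒ b_0 = 7 − 0 − 6 = 1; all invariant factors of ∂_1 are 1 so no torsion. So H_0 = Z.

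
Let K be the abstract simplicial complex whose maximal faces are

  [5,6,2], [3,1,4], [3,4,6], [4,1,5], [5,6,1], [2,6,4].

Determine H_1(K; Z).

H_1 ≅ Z.

Fix the vertex order 1 < 2 < 3 < 4 < 5 < 6 and write every simplex with vertices in increasing order. Then dim K = 2 and the simplices of K are:

  0-simplices (6): [1], [2], [3], [4], [5], [6]
  1-simplices (12): [1,3], [1,4], [1,5], [1,6], [2,4], [2,5], [2,6], [3,4], [3,6], [4,5], [4,6], [5,6]
  2-simplices (6): [1,3,4], [1,4,5], [1,5,6], [2,4,6], [2,5,6], [3,4,6]

Hence C_0 ≅ Z^6, C_1 ≅ Z^12, C_2 ≅ Z^6.

The boundary map ∂_1: C_1 → C_0 maps an edge to its endpoints' difference, ∂[p,q] = q − p. For instance
  ∂[3,4] = [4] − [3].
As a 6×12 matrix over Z this has rank 5, with invariant factors (1,1,1,1,1).

The boundary map ∂_2: C_2 → C_1 acts by ∂[p,q,r] = [q,r] − [p,r] + [p,q]. For instance
  ∂[1,4,5] = [4,5] − [1,5] + [1,4],
  ∂[2,5,6] = [5,6] − [2,6] + [2,5].
The 12×6 boundary matrix has rank 6 and Smith normal form diag(1,1,1,1,1,1).

Reading off H_k = ker ∂_k / im ∂_{k+1}:

  H_1: rank ker ∂_1 − rank ∂_2 = (12 − 5) − 6 = 1, and the invariant factors of ∂_2 are all 1, so H_1 = Z.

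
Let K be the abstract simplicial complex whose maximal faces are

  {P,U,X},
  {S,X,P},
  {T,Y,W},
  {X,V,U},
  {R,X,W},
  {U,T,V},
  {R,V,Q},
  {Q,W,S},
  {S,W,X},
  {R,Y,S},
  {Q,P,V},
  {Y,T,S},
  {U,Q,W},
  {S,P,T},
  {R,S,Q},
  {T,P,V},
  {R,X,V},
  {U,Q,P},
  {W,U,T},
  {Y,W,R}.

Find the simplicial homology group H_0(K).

Fix the vertex order P < Q < R < S < T < U < V < W < X < Y and write every simplex with vertices in increasing order. Then dim K = 2 and the simplices of K are:

  0-simplices (10): P, Q, R, S, T, U, V, W, X, Y
  1-simplices (30): PQ, PS, PT, PU, PV, PX, QR, QS, QU, QV, QW, RS, RV, RW, RX, RY, ST, SW, SX, SY, TU, TV, TW, TY, UV, UW, UX, VX, WX, WY
  2-simplices (20): PQU, PQV, PST, PSX, PTV, PUX, QRS, QRV, QSW, QUW, RSY, RVX, RWX, RWY, STY, SWX, TUV, TUW, TWY, UVX

giving chain groups C_0 ≅ Z^10, C_1 ≅ Z^30, C_2 ≅ Z^20.

Boundary ∂_1: C_1 → C_0 sends each edge [p,q] (with p < q) to q − p.
The 10×30 boundary matrix has rank 9 and Smith normal form diag(1,1,1,1,1,1,1,1,1).

∂_2: C_2 → C_1 sends each 2-simplex [p,q,r] to [q,r] − [p,r] + [p,q]. For instance
  ∂SWX = WX − SX + SW,
  ∂TUV = UV − TV + TU.
The resulting 30×20 matrix has rank 20, and its Smith normal form has invariant factors (1,1,1,1,1,1,1,1,1,1,1,1,1,1,1,1,1,1,1,2).

From H_k ≅ ker(∂_k) / im(∂_{k+1}) we obtain:

  H_0: rank C_0 − rank ∂_1 = 10 − 9 = 1, and the invariant factors of ∂_1 are all 1, so H_0 = Z.

(K is a triangulation of the Klein bottle.)

H_0 = Z.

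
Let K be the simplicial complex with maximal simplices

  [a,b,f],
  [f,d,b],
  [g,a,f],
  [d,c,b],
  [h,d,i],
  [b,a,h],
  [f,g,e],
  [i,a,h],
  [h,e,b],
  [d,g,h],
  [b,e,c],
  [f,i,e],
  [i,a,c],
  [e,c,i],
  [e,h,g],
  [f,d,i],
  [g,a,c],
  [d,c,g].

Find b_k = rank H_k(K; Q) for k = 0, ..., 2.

K has 9 vertices, 27 edges, 18 triangles.
rank ∂_0 = 0, rank ∂_1 = 8 ⇒ b_0 = 9 − 0 − 8 = 1; all invariant factors of ∂_1 are 1 so no torsion. So H_0 ≅ Z.
rank ∂_1 = 8, rank ∂_2 = 17 ⇒ b_1 = 27 − 8 − 17 = 2; all invariant factors of ∂_2 are 1 so no torsion. So H_1 ≅ Z^2.
rank ∂_2 = 17, rank ∂_3 = 0 ⇒ b_2 = 18 − 17 − 0 = 1. So H_2 ≅ Z.

b_0 = 1, b_1 = 2, b_2 = 1.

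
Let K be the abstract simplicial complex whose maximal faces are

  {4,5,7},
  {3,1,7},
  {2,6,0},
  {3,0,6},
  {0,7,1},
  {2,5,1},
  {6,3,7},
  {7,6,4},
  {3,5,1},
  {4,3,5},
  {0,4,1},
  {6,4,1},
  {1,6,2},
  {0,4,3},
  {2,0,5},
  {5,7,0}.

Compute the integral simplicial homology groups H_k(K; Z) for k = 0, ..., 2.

Order the vertices as 0 < 1 < 2 < 3 < 4 < 5 < 6 < 7. Listing each simplex with vertices in this order, K has dimension 2 with simplices:

  0-simplices (8): [0], [1], [2], [3], [4], [5], [6], [7]
  1-simplices (24): (24 of them)
  2-simplices (16): [0,1,4], [0,1,7], [0,2,5], [0,2,6], [0,3,4], [0,3,6], [0,5,7], [1,2,5], [1,2,6], [1,3,5], [1,3,7], [1,4,6], [3,4,5], [3,6,7], [4,5,7], [4,6,7]

so the chain groups are C_0 ≅ Z^8, C_1 ≅ Z^24, C_2 ≅ Z^16.

∂_1: C_1 → C_0 sends each edge [p,q] (with p < q) to q − p. For instance
  ∂[1,4] = [4] − [1].
This gives a 8×24 integer matrix of rank 7; reducing to Smith normal form yields diagonal entries (1,1,1,1,1,1,1).

The boundary map ∂_2: C_2 → C_1 maps a triangle to the signed sum of its edges. For instance
  ∂[3,6,7] = [6,7] − [3,7] + [3,6],
  ∂[0,1,7] = [1,7] − [0,7] + [0,1].
The 24×16 boundary matrix has rank 15 and Smith normal form diag(1,1,1,1,1,1,1,1,1,1,1,1,1,1,1).

Computing H_k = (kernel of ∂_k) / (image of ∂_{k+1}):

  H_0: rank C_0 − rank ∂_1 = 8 − 7 = 1, and the invariant factors of ∂_1 are all 1, so H_0 = Z.
  H_1: rank ker ∂_1 − rank ∂_2 = (24 − 7) − 15 = 2, and the invariant factors of ∂_2 are all 1, so H_1 = Z^2.
  H_2: rank ker ∂_2 − rank ∂_3 = (16 − 15) − 0 = 1, and there is no ∂_3, so H_2 = Z.

(K is a triangulation of the torus T^2.)

H_0 ≅ Z,  H_1 ≅ Z^2,  H_2 ≅ Z.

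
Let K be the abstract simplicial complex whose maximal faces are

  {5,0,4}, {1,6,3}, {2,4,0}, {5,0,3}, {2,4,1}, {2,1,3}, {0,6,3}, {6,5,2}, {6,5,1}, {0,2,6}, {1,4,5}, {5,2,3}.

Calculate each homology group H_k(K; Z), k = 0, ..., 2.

H_0 ≅ Z,  H_1 ≅ Z/2Z,  H_2 = 0.

We work with the vertex ordering 0 < 1 < 2 < 3 < 4 < 5 < 6. The simplices of K, each written with vertices in increasing order, are:

  0-simplices (7): [0], [1], [2], [3], [4], [5], [6]
  1-simplices (18): [0,2], [0,3], [0,4], [0,5], [0,6], [1,2], [1,3], [1,4], [1,5], [1,6], [2,3], [2,4], [2,5], [2,6], [3,5], [3,6], [4,5], [5,6]
  2-simplices (12): [0,2,4], [0,2,6], [0,3,5], [0,3,6], [0,4,5], [1,2,3], [1,2,4], [1,3,6], [1,4,5], [1,5,6], [2,3,5], [2,5,6]

Hence C_0 ≅ Z^7, C_1 ≅ Z^18, C_2 ≅ Z^12.

∂_1: C_1 → C_0 maps an edge to its endpoints' difference, ∂[p,q] = q − p.
The 7×18 boundary matrix has rank 6 and Smith normal form diag(1,1,1,1,1,1).

The boundary map ∂_2: C_2 → C_1 maps a triangle to the signed sum of its edges. For instance
  ∂[1,2,3] = [2,3] − [1,3] + [1,2],
  ∂[2,3,5] = [3,5] − [2,5] + [2,3].
This gives a 18×12 integer matrix of rank 12; reducing to Smith normal form yields diagonal entries (1,1,1,1,1,1,1,1,1,1,1,2).

Reading off H_k = ker ∂_k / im ∂_{k+1}:

  H_0: rank C_0 − rank ∂_1 = 7 − 6 = 1, and the invariant factors of ∂_1 are all 1, so H_0 ≅ Z.
  H_1: rank ker ∂_1 − rank ∂_2 = (18 − 6) − 12 = 0, and ∂_2 has invariant factor 2 > 1, so H_1 ≅ Z/2Z.
  H_2: rank ker ∂_2 − rank ∂_3 = (12 − 12) − 0 = 0, and there is no ∂_3, so H_2 ≅ 0.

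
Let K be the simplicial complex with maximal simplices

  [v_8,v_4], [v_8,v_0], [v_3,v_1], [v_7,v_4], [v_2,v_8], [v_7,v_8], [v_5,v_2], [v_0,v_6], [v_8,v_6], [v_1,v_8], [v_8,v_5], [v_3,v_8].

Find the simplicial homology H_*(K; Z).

H_0 = Z,  H_1 = Z^4.

We work with the vertex ordering v_0 < v_1 < v_2 < v_3 < v_4 < v_5 < v_6 < v_7 < v_8. The simplices of K, each written with vertices in increasing order, are:

  0-simplices (9): [v_0], [v_1], [v_2], [v_3], [v_4], [v_5], [v_6], [v_7], [v_8]
  1-simplices (12): [v_0,v_6], [v_0,v_8], [v_1,v_3], [v_1,v_8], [v_2,v_5], [v_2,v_8], [v_3,v_8], [v_4,v_7], [v_4,v_8], [v_5,v_8], [v_6,v_8], [v_7,v_8]

giving chain groups C_0 ≅ Z^9, C_1 ≅ Z^12.

∂_1: C_1 → C_0 is given by ∂[p,q] = [q] − [p]. For instance
  ∂[v_4,v_8] = [v_8] − [v_4].
As a 9×12 matrix over Z this has rank 8, with invariant factors (1,1,1,1,1,1,1,1).

Reading off H_k = ker ∂_k / im ∂_{k+1}:

  H_0: rank C_0 − rank ∂_1 = 9 − 8 = 1, and the invariant factors of ∂_1 are all 1, so H_0 ≅ Z.
  H_1: rank ker ∂_1 − rank ∂_2 = (12 − 8) − 0 = 4, and there is no ∂_2, so H_1 ≅ Z^4.

As a check, the Euler characteristic is 9 − 12 = -3, which agrees with 1 − 4 = -3.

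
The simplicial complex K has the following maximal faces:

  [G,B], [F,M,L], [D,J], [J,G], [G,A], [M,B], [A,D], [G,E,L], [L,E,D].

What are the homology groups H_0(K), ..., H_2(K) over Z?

H_0 = Z,  H_1 = Z^3,  H_2 = 0.

K has 9 vertices, 14 edges, 3 triangles.
rank ∂_0 = 0, rank ∂_1 = 8 ⇒ b_0 = 9 − 0 − 8 = 1; all invariant factors of ∂_1 are 1 so no torsion. So H_0 ≅ Z.
rank ∂_1 = 8, rank ∂_2 = 3 ⇒ b_1 = 14 − 8 − 3 = 3; all invariant factors of ∂_2 are 1 so no torsion. So H_1 ≅ Z^3.
rank ∂_2 = 3, rank ∂_3 = 0 ⇒ b_2 = 3 − 3 − 0 = 0. So H_2 ≅ 0.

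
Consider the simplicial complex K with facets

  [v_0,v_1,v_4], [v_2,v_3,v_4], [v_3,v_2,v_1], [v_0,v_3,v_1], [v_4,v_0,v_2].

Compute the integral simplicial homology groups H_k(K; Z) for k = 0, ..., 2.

We work with the vertex ordering v_0 < v_1 < v_2 < v_3 < v_4. The simplices of K, each written with vertices in increasing order, are:

  0-simplices (5): [v_0], [v_1], [v_2], [v_3], [v_4]
  1-simplices (10): [v_0,v_1], [v_0,v_2], [v_0,v_3], [v_0,v_4], [v_1,v_2], [v_1,v_3], [v_1,v_4], [v_2,v_3], [v_2,v_4], [v_3,v_4]
  2-simplices (5): [v_0,v_1,v_3], [v_0,v_1,v_4], [v_0,v_2,v_4], [v_1,v_2,v_3], [v_2,v_3,v_4]

so the chain groups are C_0 ≅ Z^5, C_1 ≅ Z^10, C_2 ≅ Z^5.

The boundary map ∂_1: C_1 → C_0 maps an edge to its endpoints' difference, ∂[p,q] = q − p. For instance
  ∂[v_0,v_3] = [v_3] − [v_0].
This gives a 5×10 integer matrix of rank 4; reducing to Smith normal form yields diagonal entries (1,1,1,1).

The boundary map ∂_2: C_2 → C_1 acts by ∂[p,q,r] = [q,r] − [p,r] + [p,q]. For instance
  ∂[v_0,v_1,v_4] = [v_1,v_4] − [v_0,v_4] + [v_0,v_1],
  ∂[v_0,v_2,v_4] = [v_2,v_4] − [v_0,v_4] + [v_0,v_2].
This gives a 10×5 integer matrix of rank 5; reducing to Smith normal form yields diagonal entries (1,1,1,1,1).

Now H_k = ker ∂_k / im ∂_{k+1}, so:

  H_0: rank C_0 − rank ∂_1 = 5 − 4 = 1, and the invariant factors of ∂_1 are all 1, so H_0 = Z.
  H_1: rank ker ∂_1 − rank ∂_2 = (10 − 4) − 5 = 1, and the invariant factors of ∂_2 are all 1, so H_1 = Z.
  H_2: rank ker ∂_2 − rank ∂_3 = (5 − 5) − 0 = 0, and there is no ∂_3, so H_2 = 0.

(K is a triangulation of the Möbius band.)

H_0 = Z,  H_1 = Z,  H_2 = 0.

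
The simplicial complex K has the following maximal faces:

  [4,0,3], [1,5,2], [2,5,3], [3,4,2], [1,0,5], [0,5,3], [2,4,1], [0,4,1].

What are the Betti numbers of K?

b_0 = 1, b_1 = 0, b_2 = 1.

Order the vertices as 0 < 1 < 2 < 3 < 4 < 5. Listing each simplex with vertices in this order, K has dimension 2 with simplices:

  0-simplices (6): [0], [1], [2], [3], [4], [5]
  1-simplices (12): [0,1], [0,3], [0,4], [0,5], [1,2], [1,4], [1,5], [2,3], [2,4], [2,5], [3,4], [3,5]
  2-simplices (8): [0,1,4], [0,1,5], [0,3,4], [0,3,5], [1,2,4], [1,2,5], [2,3,4], [2,3,5]

Hence C_0 ≅ Z^6, C_1 ≅ Z^12, C_2 ≅ Z^8.

The boundary map ∂_1: C_1 → C_0 sends each edge [p,q] (with p < q) to q − p.
The 6×12 boundary matrix has rank 5 and Smith normal form diag(1,1,1,1,1).

Boundary ∂_2: C_2 → C_1 maps a triangle to the signed sum of its edges. For instance
  ∂[2,3,4] = [3,4] − [2,4] + [2,3],
  ∂[0,3,4] = [3,4] − [0,4] + [0,3].
The resulting 12×8 matrix has rank 7, and its Smith normal form has invariant factors (1,1,1,1,1,1,1).

Now H_k = ker ∂_k / im ∂_{k+1}, so:

  H_0: rank C_0 − rank ∂_1 = 6 − 5 = 1, and the invariant factors of ∂_1 are all 1, so H_0 ≅ Z.
  H_1: rank ker ∂_1 − rank ∂_2 = (12 − 5) − 7 = 0, and the invariant factors of ∂_2 are all 1, so H_1 ≅ 0.
  H_2: rank ker ∂_2 − rank ∂_3 = (8 − 7) − 0 = 1, and there is no ∂_3, so H_2 ≅ Z.

Hence the Betti numbers are b_0 = 1, b_1 = 0, b_2 = 1.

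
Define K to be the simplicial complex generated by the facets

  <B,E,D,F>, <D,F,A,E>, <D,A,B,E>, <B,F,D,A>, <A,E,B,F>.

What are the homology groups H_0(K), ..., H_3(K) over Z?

We work with the vertex ordering A < B < D < E < F. The simplices of K, each written with vertices in increasing order, are:

  0-simplices (5): A, B, D, E, F
  1-simplices (10): AB, AD, AE, AF, BD, BE, BF, DE, DF, EF
  2-simplices (10): ABD, ABE, ABF, ADE, ADF, AEF, BDE, BDF, BEF, DEF
  3-simplices (5): ABDE, ABDF, ABEF, ADEF, BDEF

Hence C_0 ≅ Z^5, C_1 ≅ Z^10, C_2 ≅ Z^10, C_3 ≅ Z^5.

∂_1: C_1 → C_0 is given by ∂[p,q] = [q] − [p]. For instance
  ∂DF = F − D.
This gives a 5×10 integer matrix of rank 4; reducing to Smith normal form yields diagonal entries (1,1,1,1).

The boundary map ∂_2: C_2 → C_1 acts by ∂[p,q,r] = [q,r] − [p,r] + [p,q]. For instance
  ∂BEF = EF − BF + BE,
  ∂AEF = EF − AF + AE.
This gives a 10×10 integer matrix of rank 6; reducing to Smith normal form yields diagonal entries (1,1,1,1,1,1).

Boundary ∂_3: C_3 → C_2 sends each 3-simplex σ to the alternating sum Σ_i (−1)^i (σ with its i-th vertex removed). For instance
  ∂BDEF = DEF − BEF + BDF − BDE,
  ∂ABDE = BDE − ADE + ABE − ABD.
This gives a 10×5 integer matrix of rank 4; reducing to Smith normal form yields diagonal entries (1,1,1,1).

Computing H_k = (kernel of ∂_k) / (image of ∂_{k+1}):

  H_0: rank C_0 − rank ∂_1 = 5 − 4 = 1, and the invariant factors of ∂_1 are all 1, so H_0 ≅ Z.
  H_1: rank ker ∂_1 − rank ∂_2 = (10 − 4) − 6 = 0, and the invariant factors of ∂_2 are all 1, so H_1 ≅ 0.
  H_2: rank ker ∂_2 − rank ∂_3 = (10 − 6) − 4 = 0, and the invariant factors of ∂_3 are all 1, so H_2 ≅ 0.
  H_3: rank ker ∂_3 − rank ∂_4 = (5 − 4) − 0 = 1, and there is no ∂_4, so H_3 ≅ Z.

(K is a triangulation of the 3-sphere S^3.)

H_0 ≅ Z,  H_1 = 0,  H_2 = 0,  H_3 ≅ Z.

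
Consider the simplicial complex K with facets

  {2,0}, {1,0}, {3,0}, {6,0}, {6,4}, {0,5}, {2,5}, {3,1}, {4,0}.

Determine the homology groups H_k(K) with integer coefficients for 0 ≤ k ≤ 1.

H_0 ≅ Z,  H_1 ≅ Z^3.

Take the total order 0 < 1 < 2 < 3 < 4 < 5 < 6 on the vertex set. Then K (dimension 1) consists of the simplices:

  0-simplices (7): [0], [1], [2], [3], [4], [5], [6]
  1-simplices (9): [0,1], [0,2], [0,3], [0,4], [0,5], [0,6], [1,3], [2,5], [4,6]

Hence C_0 ≅ Z^7, C_1 ≅ Z^9.

Boundary ∂_1: C_1 → C_0 sends each edge [p,q] (with p < q) to q − p.
As a 7×9 matrix over Z this has rank 6, with invariant factors (1,1,1,1,1,1).

Computing H_k = (kernel of ∂_k) / (image of ∂_{k+1}):

  H_0: rank C_0 − rank ∂_1 = 7 − 6 = 1, and the invariant factors of ∂_1 are all 1, so H_0 = Z.
  H_1: rank ker ∂_1 − rank ∂_2 = (9 − 6) − 0 = 3, and there is no ∂_2, so H_1 = Z^3.

As a check, the Euler characteristic is 7 − 9 = -2, which agrees with 1 − 3 = -2.
(K is a triangulation of a wedge of 3 circles.)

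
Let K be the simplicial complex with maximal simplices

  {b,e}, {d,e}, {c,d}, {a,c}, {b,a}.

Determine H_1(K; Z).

Order the vertices as a < b < c < d < e. Listing each simplex with vertices in this order, K has dimension 1 with simplices:

  0-simplices (5): a, b, c, d, e
  1-simplices (5): ab, ac, be, cd, de

so the chain groups are C_0 ≅ Z^5, C_1 ≅ Z^5.

Boundary ∂_1: C_1 → C_0 sends each edge [p,q] (with p < q) to q − p. For instance
  ∂be = e − b.
This gives a 5×5 integer matrix of rank 4; reducing to Smith normal form yields diagonal entries (1,1,1,1).

From H_k ≅ ker(∂_k) / im(∂_{k+1}) we obtain:

  H_1: rank ker ∂_1 − rank ∂_2 = (5 − 4) − 0 = 1, and there is no ∂_2, so H_1 ≅ Z.

H_1 ≅ Z.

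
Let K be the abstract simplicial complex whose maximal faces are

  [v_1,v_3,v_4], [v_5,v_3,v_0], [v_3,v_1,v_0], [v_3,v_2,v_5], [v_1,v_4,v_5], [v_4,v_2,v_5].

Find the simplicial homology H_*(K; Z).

H_0 = Z,  H_1 = Z,  H_2 = 0.

Fix the vertex order v_0 < v_1 < v_2 < v_3 < v_4 < v_5 and write every simplex with vertices in increasing order. Then dim K = 2 and the simplices of K are:

  0-simplices (6): [v_0], [v_1], [v_2], [v_3], [v_4], [v_5]
  1-simplices (12): [v_0,v_1], [v_0,v_3], [v_0,v_5], [v_1,v_3], [v_1,v_4], [v_1,v_5], [v_2,v_3], [v_2,v_4], [v_2,v_5], [v_3,v_4], [v_3,v_5], [v_4,v_5]
  2-simplices (6): [v_0,v_1,v_3], [v_0,v_3,v_5], [v_1,v_3,v_4], [v_1,v_4,v_5], [v_2,v_3,v_5], [v_2,v_4,v_5]

Hence C_0 ≅ Z^6, C_1 ≅ Z^12, C_2 ≅ Z^6.

∂_1: C_1 → C_0 maps an edge to its endpoints' difference, ∂[p,q] = q − p.
The resulting 6×12 matrix has rank 5, and its Smith normal form has invariant factors (1,1,1,1,1).

The boundary map ∂_2: C_2 → C_1 acts by ∂[p,q,r] = [q,r] − [p,r] + [p,q]. For instance
  ∂[v_2,v_4,v_5] = [v_4,v_5] − [v_2,v_5] + [v_2,v_4],
  ∂[v_0,v_3,v_5] = [v_3,v_5] − [v_0,v_5] + [v_0,v_3].
This gives a 12×6 integer matrix of rank 6; reducing to Smith normal form yields diagonal entries (1,1,1,1,1,1).

Now H_k = ker ∂_k / im ∂_{k+1}, so:

  H_0: rank C_0 − rank ∂_1 = 6 − 5 = 1, and the invariant factors of ∂_1 are all 1, so H_0 ≅ Z.
  H_1: rank ker ∂_1 − rank ∂_2 = (12 − 5) − 6 = 1, and the invariant factors of ∂_2 are all 1, so H_1 ≅ Z.
  H_2: rank ker ∂_2 − rank ∂_3 = (6 − 6) − 0 = 0, and there is no ∂_3, so H_2 ≅ 0.

(K is a triangulation of the cylinder S^1 x I.)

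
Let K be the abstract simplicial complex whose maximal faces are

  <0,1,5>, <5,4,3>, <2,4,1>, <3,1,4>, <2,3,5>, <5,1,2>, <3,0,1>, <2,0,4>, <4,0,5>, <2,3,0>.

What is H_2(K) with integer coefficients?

H_2 ≅ 0.

Fix the vertex order 0 < 1 < 2 < 3 < 4 < 5 and write every simplex with vertices in increasing order. Then dim K = 2 and the simplices of K are:

  0-simplices (6): [0], [1], [2], [3], [4], [5]
  1-simplices (15): [0,1], [0,2], [0,3], [0,4], [0,5], [1,2], [1,3], [1,4], [1,5], [2,3], [2,4], [2,5], [3,4], [3,5], [4,5]
  2-simplices (10): [0,1,3], [0,1,5], [0,2,3], [0,2,4], [0,4,5], [1,2,4], [1,2,5], [1,3,4], [2,3,5], [3,4,5]

so the chain groups are C_0 ≅ Z^6, C_1 ≅ Z^15, C_2 ≅ Z^10.

The boundary map ∂_1: C_1 → C_0 sends each edge [p,q] (with p < q) to q − p.
The resulting 6×15 matrix has rank 5, and its Smith normal form has invariant factors (1,1,1,1,1).

∂_2: C_2 → C_1 maps a triangle to the signed sum of its edges. For instance
  ∂[0,4,5] = [4,5] − [0,5] + [0,4],
  ∂[3,4,5] = [4,5] − [3,5] + [3,4].
This gives a 15×10 integer matrix of rank 10; reducing to Smith normal form yields diagonal entries (1,1,1,1,1,1,1,1,1,2).

Now H_k = ker ∂_k / im ∂_{k+1}, so:

  H_2: rank ker ∂_2 − rank ∂_3 = (10 − 10) − 0 = 0, and there is no ∂_3, so H_2 = 0.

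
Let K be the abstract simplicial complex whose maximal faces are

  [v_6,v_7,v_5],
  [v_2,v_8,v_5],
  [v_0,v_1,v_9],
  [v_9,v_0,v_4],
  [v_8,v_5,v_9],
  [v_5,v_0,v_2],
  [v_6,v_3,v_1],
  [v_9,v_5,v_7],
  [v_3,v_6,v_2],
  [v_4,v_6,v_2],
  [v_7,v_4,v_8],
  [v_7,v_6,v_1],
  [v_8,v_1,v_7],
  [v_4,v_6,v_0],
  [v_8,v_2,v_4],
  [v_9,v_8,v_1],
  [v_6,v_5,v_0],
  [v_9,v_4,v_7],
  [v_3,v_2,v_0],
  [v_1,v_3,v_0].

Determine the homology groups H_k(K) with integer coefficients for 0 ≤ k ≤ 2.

H_0 ≅ Z,  H_1 ≅ Z ⊕ Z_2,  H_2 = 0.

We work with the vertex ordering v_0 < v_1 < v_2 < v_3 < v_4 < v_5 < v_6 < v_7 < v_8 < v_9. The simplices of K, each written with vertices in increasing order, are:

  0-simplices (10): [v_0], [v_1], [v_2], [v_3], [v_4], [v_5], [v_6], [v_7], [v_8], [v_9]
  1-simplices (30): (30 of them)
  2-simplices (20): (20 of them)

Hence C_0 ≅ Z^10, C_1 ≅ Z^30, C_2 ≅ Z^20.

∂_1: C_1 → C_0 maps an edge to its endpoints' difference, ∂[p,q] = q − p. For instance
  ∂[v_5,v_9] = [v_9] − [v_5].
The 10×30 boundary matrix has rank 9 and Smith normal form diag(1,1,1,1,1,1,1,1,1).

The boundary map ∂_2: C_2 → C_1 sends each 2-simplex [p,q,r] to [q,r] − [p,r] + [p,q]. For instance
  ∂[v_2,v_3,v_6] = [v_3,v_6] − [v_2,v_6] + [v_2,v_3],
  ∂[v_5,v_8,v_9] = [v_8,v_9] − [v_5,v_9] + [v_5,v_8].
As a 30×20 matrix over Z this has rank 20, with invariant factors (1,1,1,1,1,1,1,1,1,1,1,1,1,1,1,1,1,1,1,2).

From H_k ≅ ker(∂_k) / im(∂_{k+1}) we obtain:

  H_0: rank C_0 − rank ∂_1 = 10 − 9 = 1, and the invariant factors of ∂_1 are all 1, so H_0 ≅ Z.
  H_1: rank ker ∂_1 − rank ∂_2 = (30 − 9) − 20 = 1, and ∂_2 has invariant factor 2 > 1, so H_1 ≅ Z ⊕ Z_2.
  H_2: rank ker ∂_2 − rank ∂_3 = (20 − 20) − 0 = 0, and there is no ∂_3, so H_2 ≅ 0.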